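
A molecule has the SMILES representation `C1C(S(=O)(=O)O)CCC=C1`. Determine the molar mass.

Atom tally by fragment:
  cyclohexene ring core → C:6 H:10
  (− 1 ring H displaced by substituents)
  + SO3H → S:1 O:3 H:1
Element totals:
  C: 6
  H: 10
  O: 3
  S: 1
Molecular formula: C6H10O3S.
  M = 6(12.011) + 10(1.008) + 3(15.999) + 32.06
    = 72.066 + 10.080 + 47.997 + 32.060 = 162.203

162.20 g/mol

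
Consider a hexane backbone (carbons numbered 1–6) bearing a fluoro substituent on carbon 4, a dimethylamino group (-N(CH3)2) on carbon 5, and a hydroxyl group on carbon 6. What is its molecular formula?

C8H18FNO

Atom tally by fragment:
  CH3 → C:1 H:3
  CH2 → C:1 H:2
  CH2 → C:1 H:2
  CH(F) → C:1 H:1 F:1
  CH(N(CH3)2) → C:3 H:7 N:1
  CH2OH → C:1 H:3 O:1
Element totals:
  C: 8
  H: 18
  F: 1
  N: 1
  O: 1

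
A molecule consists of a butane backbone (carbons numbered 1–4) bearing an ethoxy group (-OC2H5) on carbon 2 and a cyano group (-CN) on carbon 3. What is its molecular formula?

C7H13NO

Atom tally by fragment:
  CH3 → C:1 H:3
  CH(OC2H5) → C:3 H:6 O:1
  CH(CN) → C:2 H:1 N:1
  CH3 → C:1 H:3
Element totals:
  C: 7
  H: 13
  N: 1
  O: 1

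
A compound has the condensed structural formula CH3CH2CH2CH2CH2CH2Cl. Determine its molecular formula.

Element totals:
  C: 6
  H: 13
  Cl: 1

C6H13Cl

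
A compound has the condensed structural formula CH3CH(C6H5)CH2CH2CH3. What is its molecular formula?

C11H16

Element totals:
  C: 11
  H: 16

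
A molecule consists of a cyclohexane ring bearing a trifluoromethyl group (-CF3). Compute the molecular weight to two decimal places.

Atom tally by fragment:
  cyclohexane ring core → C:6 H:12
  (− 1 ring H displaced by substituents)
  + CF3 → C:1 F:3
Element totals:
  C: 7
  H: 11
  F: 3
Molecular formula: C7H11F3.
  M = 7(12.011) + 11(1.008) + 3(18.998)
    = 84.077 + 11.088 + 56.994 = 152.159

152.16 g/mol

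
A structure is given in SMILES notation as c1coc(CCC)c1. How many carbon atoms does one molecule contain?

7

Atom tally by fragment:
  furan ring core → C:4 H:4 O:1
  (− 1 ring H displaced by substituents)
  + CH2CH2CH3 → C:3 H:7
Element totals:
  C: 7
  H: 10
  O: 1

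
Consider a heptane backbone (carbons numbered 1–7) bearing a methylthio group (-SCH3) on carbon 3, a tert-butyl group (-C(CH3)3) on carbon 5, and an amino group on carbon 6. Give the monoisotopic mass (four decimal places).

Atom tally by fragment:
  CH3 → C:1 H:3
  CH2 → C:1 H:2
  CH(SCH3) → C:2 H:4 S:1
  CH2 → C:1 H:2
  CH(C(CH3)3) → C:5 H:10
  CH(NH2) → C:1 H:3 N:1
  CH3 → C:1 H:3
Element totals:
  C: 12
  H: 27
  N: 1
  S: 1
Molecular formula: C12H27NS.
  M = 12(12.0) + 27(1.007825) + 14.003074 + 31.972071
    = 144.000000 + 27.211275 + 14.003074 + 31.972071 = 217.186420

217.1864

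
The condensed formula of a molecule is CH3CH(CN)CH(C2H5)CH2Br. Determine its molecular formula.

Element totals:
  C: 7
  H: 12
  Br: 1
  N: 1

C7H12BrN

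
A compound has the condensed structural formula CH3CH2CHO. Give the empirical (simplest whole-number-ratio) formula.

C3H6O

Atom tally by fragment:
  CH3 → C:1 H:3
  CH2CHO → C:2 H:3 O:1
Element totals:
  C: 3
  H: 6
  O: 1
Molecular formula: C3H6O.
gcd of subscripts (3, 6, 1) = 1, so the empirical formula equals the molecular formula.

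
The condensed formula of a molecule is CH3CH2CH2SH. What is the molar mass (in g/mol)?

Atom tally by fragment:
  CH3 → C:1 H:3
  CH2 → C:1 H:2
  CH2SH → C:1 H:3 S:1
Element totals:
  C: 3
  H: 8
  S: 1
Molecular formula: C3H8S.
  M = 3(12.011) + 8(1.008) + 32.06
    = 36.033 + 8.064 + 32.060 = 76.157

76.16 g/mol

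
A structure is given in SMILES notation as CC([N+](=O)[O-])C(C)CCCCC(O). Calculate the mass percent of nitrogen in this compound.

Atom tally by fragment:
  CH3 → C:1 H:3
  CH(NO2) → C:1 H:1 N:1 O:2
  CH(CH3) → C:2 H:4
  CH2 → C:1 H:2
  CH2 → C:1 H:2
  CH2 → C:1 H:2
  CH2 → C:1 H:2
  CH2OH → C:1 H:3 O:1
Element totals:
  C: 9
  H: 19
  N: 1
  O: 3
Molecular formula: C9H19NO3.
Molar mass = 189.255 g/mol.
Mass from N: 1 × 14.007 = 14.007 g/mol.
%N = 14.007 / 189.255 × 100 = 7.40%.

7.40%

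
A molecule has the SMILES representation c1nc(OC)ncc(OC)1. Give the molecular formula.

Atom tally by fragment:
  pyrimidine ring core → C:4 H:4 N:2
  (− 2 ring H displaced by substituents)
  + OCH3 → C:1 H:3 O:1
  + OCH3 → C:1 H:3 O:1
Element totals:
  C: 6
  H: 8
  N: 2
  O: 2

C6H8N2O2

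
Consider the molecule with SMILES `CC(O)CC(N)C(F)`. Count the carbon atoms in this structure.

5

Atom tally by fragment:
  CH3 → C:1 H:3
  CH(OH) → C:1 H:2 O:1
  CH2 → C:1 H:2
  CH(NH2) → C:1 H:3 N:1
  CH2F → C:1 H:2 F:1
Element totals:
  C: 5
  H: 12
  F: 1
  N: 1
  O: 1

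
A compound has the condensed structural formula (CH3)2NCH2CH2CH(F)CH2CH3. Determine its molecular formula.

Element totals:
  C: 7
  H: 16
  F: 1
  N: 1

C7H16FN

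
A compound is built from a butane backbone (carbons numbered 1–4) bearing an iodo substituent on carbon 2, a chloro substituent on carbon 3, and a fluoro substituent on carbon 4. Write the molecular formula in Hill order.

C4H7ClFI

Atom tally by fragment:
  CH3 → C:1 H:3
  CH(I) → C:1 H:1 I:1
  CH(Cl) → C:1 H:1 Cl:1
  CH2F → C:1 H:2 F:1
Element totals:
  C: 4
  H: 7
  Cl: 1
  F: 1
  I: 1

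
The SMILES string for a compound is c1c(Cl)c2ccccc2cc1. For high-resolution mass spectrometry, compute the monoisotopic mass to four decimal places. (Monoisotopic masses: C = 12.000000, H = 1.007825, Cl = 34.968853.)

162.0236

Atom tally by fragment:
  naphthalene ring system core → C:10 H:8
  (− 1 ring H displaced by substituents)
  + Cl → Cl:1
Element totals:
  C: 10
  H: 7
  Cl: 1
Molecular formula: C10H7Cl.
  M = 10(12.0) + 7(1.007825) + 34.968853
    = 120.000000 + 7.054775 + 34.968853 = 162.023628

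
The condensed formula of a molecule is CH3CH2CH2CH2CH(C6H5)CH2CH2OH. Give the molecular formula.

Atom tally by fragment:
  CH3 → C:1 H:3
  CH2 → C:1 H:2
  CH2 → C:1 H:2
  CH2 → C:1 H:2
  CH(C6H5) → C:7 H:6
  CH2CH2OH → C:2 H:5 O:1
Element totals:
  C: 13
  H: 20
  O: 1

C13H20O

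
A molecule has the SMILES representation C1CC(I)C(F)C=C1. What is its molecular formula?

Atom tally by fragment:
  cyclohexene ring core → C:6 H:10
  (− 2 ring H displaced by substituents)
  + I → I:1
  + F → F:1
Element totals:
  C: 6
  H: 8
  F: 1
  I: 1

C6H8FI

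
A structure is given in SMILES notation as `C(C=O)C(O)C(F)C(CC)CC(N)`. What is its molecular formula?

Atom tally by fragment:
  OHCCH2 → C:2 H:3 O:1
  CH(OH) → C:1 H:2 O:1
  CH(F) → C:1 H:1 F:1
  CH(C2H5) → C:3 H:6
  CH2 → C:1 H:2
  CH2NH2 → C:1 H:4 N:1
Element totals:
  C: 9
  H: 18
  F: 1
  N: 1
  O: 2

C9H18FNO2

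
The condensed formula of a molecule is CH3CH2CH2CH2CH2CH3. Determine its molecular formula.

Atom tally by fragment:
  CH3 → C:1 H:3
  CH2 → C:1 H:2
  CH2 → C:1 H:2
  CH2 → C:1 H:2
  CH2 → C:1 H:2
  CH3 → C:1 H:3
Element totals:
  C: 6
  H: 14

C6H14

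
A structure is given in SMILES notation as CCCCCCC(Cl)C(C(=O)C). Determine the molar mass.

Atom tally by fragment:
  CH3 → C:1 H:3
  CH2 → C:1 H:2
  CH2 → C:1 H:2
  CH2 → C:1 H:2
  CH2 → C:1 H:2
  CH2 → C:1 H:2
  CH(Cl) → C:1 H:1 Cl:1
  CH2COCH3 → C:3 H:5 O:1
Element totals:
  C: 10
  H: 19
  Cl: 1
  O: 1
Molecular formula: C10H19ClO.
  M = 10(12.011) + 19(1.008) + 35.45 + 15.999
    = 120.110 + 19.152 + 35.450 + 15.999 = 190.711

190.71 g/mol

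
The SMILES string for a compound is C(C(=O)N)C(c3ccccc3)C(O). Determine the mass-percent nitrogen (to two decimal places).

7.82%

Atom tally by fragment:
  H2NOCCH2 → C:2 H:4 O:1 N:1
  CH(C6H5) → C:7 H:6
  CH2OH → C:1 H:3 O:1
Element totals:
  C: 10
  H: 13
  N: 1
  O: 2
Molecular formula: C10H13NO2.
Molar mass = 179.219 g/mol.
Mass from N: 1 × 14.007 = 14.007 g/mol.
%N = 14.007 / 179.219 × 100 = 7.82%.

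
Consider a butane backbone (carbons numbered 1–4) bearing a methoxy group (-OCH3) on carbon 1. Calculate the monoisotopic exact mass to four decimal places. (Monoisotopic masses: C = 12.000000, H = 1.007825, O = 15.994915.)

Atom tally by fragment:
  CH3OCH2 → C:2 H:5 O:1
  CH2 → C:1 H:2
  CH2 → C:1 H:2
  CH3 → C:1 H:3
Element totals:
  C: 5
  H: 12
  O: 1
Molecular formula: C5H12O.
  M = 5(12.0) + 12(1.007825) + 15.994915
    = 60.000000 + 12.093900 + 15.994915 = 88.088815

88.0888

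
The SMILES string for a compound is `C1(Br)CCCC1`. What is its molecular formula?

Atom tally by fragment:
  cyclopentane ring core → C:5 H:10
  (− 1 ring H displaced by substituents)
  + Br → Br:1
Element totals:
  C: 5
  H: 9
  Br: 1

C5H9Br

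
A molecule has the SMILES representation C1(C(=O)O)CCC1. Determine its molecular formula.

Atom tally by fragment:
  cyclobutane ring core → C:4 H:8
  (− 1 ring H displaced by substituents)
  + COOH → C:1 H:1 O:2
Element totals:
  C: 5
  H: 8
  O: 2

C5H8O2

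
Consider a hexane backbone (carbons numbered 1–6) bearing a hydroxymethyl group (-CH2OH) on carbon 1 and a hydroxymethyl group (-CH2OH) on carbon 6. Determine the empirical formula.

C4H9O

Atom tally by fragment:
  HOCH2CH2 → C:2 H:5 O:1
  CH2 → C:1 H:2
  CH2 → C:1 H:2
  CH2 → C:1 H:2
  CH2 → C:1 H:2
  CH2CH2OH → C:2 H:5 O:1
Element totals:
  C: 8
  H: 18
  O: 2
Molecular formula: C8H18O2.
gcd of subscripts = 2; dividing each by 2:
  C: 8/2 = 4
  H: 18/2 = 9
  O: 2/2 = 1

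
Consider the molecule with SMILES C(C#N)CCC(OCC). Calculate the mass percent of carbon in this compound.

Atom tally by fragment:
  NCCH2 → C:2 H:2 N:1
  CH2 → C:1 H:2
  CH2 → C:1 H:2
  CH2OC2H5 → C:3 H:7 O:1
Element totals:
  C: 7
  H: 13
  N: 1
  O: 1
Molecular formula: C7H13NO.
Molar mass = 127.187 g/mol.
Mass from C: 7 × 12.011 = 84.077 g/mol.
%C = 84.077 / 127.187 × 100 = 66.11%.

66.11%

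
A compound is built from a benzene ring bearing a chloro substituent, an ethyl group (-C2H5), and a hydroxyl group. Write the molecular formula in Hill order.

Atom tally by fragment:
  benzene ring core → C:6 H:6
  (− 3 ring H displaced by substituents)
  + Cl → Cl:1
  + C2H5 → C:2 H:5
  + OH → O:1 H:1
Element totals:
  C: 8
  H: 9
  Cl: 1
  O: 1

C8H9ClO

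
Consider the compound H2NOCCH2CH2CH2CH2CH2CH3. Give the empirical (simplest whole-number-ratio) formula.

Atom tally by fragment:
  H2NOCCH2 → C:2 H:4 O:1 N:1
  CH2 → C:1 H:2
  CH2 → C:1 H:2
  CH2 → C:1 H:2
  CH2 → C:1 H:2
  CH3 → C:1 H:3
Element totals:
  C: 7
  H: 15
  N: 1
  O: 1
Molecular formula: C7H15NO.
gcd of subscripts (7, 15, 1, 1) = 1, so the empirical formula equals the molecular formula.

C7H15NO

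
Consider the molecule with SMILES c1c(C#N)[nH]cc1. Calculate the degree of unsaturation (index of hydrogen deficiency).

5

Atom tally by fragment:
  pyrrole ring core → C:4 H:5 N:1
  (− 1 ring H displaced by substituents)
  + CN → C:1 N:1
Element totals:
  C: 5
  H: 4
  N: 2
Molecular formula: C5H4N2.
DoU = (2C + 2 + N − H − X) / 2 = (2·5 + 2 + 2 − 4 − 0) / 2 = 5.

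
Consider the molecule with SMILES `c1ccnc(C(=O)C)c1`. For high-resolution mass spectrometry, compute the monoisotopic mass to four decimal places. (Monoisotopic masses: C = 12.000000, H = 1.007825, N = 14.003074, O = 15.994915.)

121.0528

Atom tally by fragment:
  pyridine ring core → C:5 H:5 N:1
  (− 1 ring H displaced by substituents)
  + COCH3 → C:2 H:3 O:1
Element totals:
  C: 7
  H: 7
  N: 1
  O: 1
Molecular formula: C7H7NO.
  M = 7(12.0) + 7(1.007825) + 14.003074 + 15.994915
    = 84.000000 + 7.054775 + 14.003074 + 15.994915 = 121.052764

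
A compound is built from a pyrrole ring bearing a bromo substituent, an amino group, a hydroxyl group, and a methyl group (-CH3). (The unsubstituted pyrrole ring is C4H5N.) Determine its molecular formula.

Atom tally by fragment:
  pyrrole ring core → C:4 H:5 N:1
  (− 4 ring H displaced by substituents)
  + Br → Br:1
  + NH2 → N:1 H:2
  + OH → O:1 H:1
  + CH3 → C:1 H:3
Element totals:
  C: 5
  H: 7
  Br: 1
  N: 2
  O: 1

C5H7BrN2O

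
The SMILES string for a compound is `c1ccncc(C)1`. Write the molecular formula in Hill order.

Atom tally by fragment:
  pyridine ring core → C:5 H:5 N:1
  (− 1 ring H displaced by substituents)
  + CH3 → C:1 H:3
Element totals:
  C: 6
  H: 7
  N: 1

C6H7N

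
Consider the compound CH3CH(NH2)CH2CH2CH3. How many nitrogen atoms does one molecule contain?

Atom tally by fragment:
  CH3 → C:1 H:3
  CH(NH2) → C:1 H:3 N:1
  CH2 → C:1 H:2
  CH2 → C:1 H:2
  CH3 → C:1 H:3
Element totals:
  C: 5
  H: 13
  N: 1

1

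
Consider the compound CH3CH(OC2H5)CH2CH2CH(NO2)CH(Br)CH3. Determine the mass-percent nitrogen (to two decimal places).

Element totals:
  C: 9
  H: 18
  Br: 1
  N: 1
  O: 3
Molecular formula: C9H18BrNO3.
Molar mass = 268.151 g/mol.
Mass from N: 1 × 14.007 = 14.007 g/mol.
%N = 14.007 / 268.151 × 100 = 5.22%.

5.22%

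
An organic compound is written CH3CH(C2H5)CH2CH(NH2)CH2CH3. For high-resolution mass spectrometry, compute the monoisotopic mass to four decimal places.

Atom tally by fragment:
  CH3 → C:1 H:3
  CH(C2H5) → C:3 H:6
  CH2 → C:1 H:2
  CH(NH2) → C:1 H:3 N:1
  CH2 → C:1 H:2
  CH3 → C:1 H:3
Element totals:
  C: 8
  H: 19
  N: 1
Molecular formula: C8H19N.
  M = 8(12.0) + 19(1.007825) + 14.003074
    = 96.000000 + 19.148675 + 14.003074 = 129.151749

129.1517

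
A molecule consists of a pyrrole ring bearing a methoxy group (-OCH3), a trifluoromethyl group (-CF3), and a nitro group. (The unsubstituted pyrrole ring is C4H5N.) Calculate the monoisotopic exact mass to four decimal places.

210.0252

Atom tally by fragment:
  pyrrole ring core → C:4 H:5 N:1
  (− 3 ring H displaced by substituents)
  + OCH3 → C:1 H:3 O:1
  + CF3 → C:1 F:3
  + NO2 → N:1 O:2
Element totals:
  C: 6
  H: 5
  F: 3
  N: 2
  O: 3
Molecular formula: C6H5F3N2O3.
  M = 6(12.0) + 5(1.007825) + 3(18.998403) + 2(14.003074) + 3(15.994915)
    = 72.000000 + 5.039125 + 56.995209 + 28.006148 + 47.984745 = 210.025227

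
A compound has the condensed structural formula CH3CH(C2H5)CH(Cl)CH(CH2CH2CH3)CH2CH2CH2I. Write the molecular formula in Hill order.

C12H24ClI

Atom tally by fragment:
  CH3 → C:1 H:3
  CH(C2H5) → C:3 H:6
  CH(Cl) → C:1 H:1 Cl:1
  CH(CH2CH2CH3) → C:4 H:8
  CH2 → C:1 H:2
  CH2 → C:1 H:2
  CH2I → C:1 H:2 I:1
Element totals:
  C: 12
  H: 24
  Cl: 1
  I: 1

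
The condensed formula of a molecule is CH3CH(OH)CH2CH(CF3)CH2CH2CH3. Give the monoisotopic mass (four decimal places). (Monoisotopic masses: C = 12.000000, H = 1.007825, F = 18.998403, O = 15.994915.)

Element totals:
  C: 8
  H: 15
  F: 3
  O: 1
Molecular formula: C8H15F3O.
  M = 8(12.0) + 15(1.007825) + 3(18.998403) + 15.994915
    = 96.000000 + 15.117375 + 56.995209 + 15.994915 = 184.107499

184.1075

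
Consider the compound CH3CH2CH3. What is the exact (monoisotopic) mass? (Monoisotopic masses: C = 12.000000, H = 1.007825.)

44.0626

Atom tally by fragment:
  CH3 → C:1 H:3
  CH2 → C:1 H:2
  CH3 → C:1 H:3
Element totals:
  C: 3
  H: 8
Molecular formula: C3H8.
  M = 3(12.0) + 8(1.007825)
    = 36.000000 + 8.062600 = 44.062600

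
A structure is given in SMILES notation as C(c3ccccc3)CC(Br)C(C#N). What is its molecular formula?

C11H12BrN

Atom tally by fragment:
  C6H5CH2 → C:7 H:7
  CH2 → C:1 H:2
  CH(Br) → C:1 H:1 Br:1
  CH2CN → C:2 H:2 N:1
Element totals:
  C: 11
  H: 12
  Br: 1
  N: 1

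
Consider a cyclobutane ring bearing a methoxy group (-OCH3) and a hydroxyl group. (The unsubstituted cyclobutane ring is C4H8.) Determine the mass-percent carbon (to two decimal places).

Atom tally by fragment:
  cyclobutane ring core → C:4 H:8
  (− 2 ring H displaced by substituents)
  + OCH3 → C:1 H:3 O:1
  + OH → O:1 H:1
Element totals:
  C: 5
  H: 10
  O: 2
Molecular formula: C5H10O2.
Molar mass = 102.133 g/mol.
Mass from C: 5 × 12.011 = 60.055 g/mol.
%C = 60.055 / 102.133 × 100 = 58.80%.

58.80%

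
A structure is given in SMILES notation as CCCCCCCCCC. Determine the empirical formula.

Atom tally by fragment:
  CH3 → C:1 H:3
  CH2 → C:1 H:2
  CH2 → C:1 H:2
  CH2 → C:1 H:2
  CH2 → C:1 H:2
  CH2 → C:1 H:2
  CH2 → C:1 H:2
  CH2 → C:1 H:2
  CH2 → C:1 H:2
  CH3 → C:1 H:3
Element totals:
  C: 10
  H: 22
Molecular formula: C10H22.
gcd of subscripts = 2; dividing each by 2:
  C: 10/2 = 5
  H: 22/2 = 11

C5H11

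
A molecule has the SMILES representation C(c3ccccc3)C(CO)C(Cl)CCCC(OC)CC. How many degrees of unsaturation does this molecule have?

4

Atom tally by fragment:
  C6H5CH2 → C:7 H:7
  CH(CH2OH) → C:2 H:4 O:1
  CH(Cl) → C:1 H:1 Cl:1
  CH2 → C:1 H:2
  CH2 → C:1 H:2
  CH2 → C:1 H:2
  CH(OCH3) → C:2 H:4 O:1
  CH2 → C:1 H:2
  CH3 → C:1 H:3
Element totals:
  C: 17
  H: 27
  Cl: 1
  O: 2
Molecular formula: C17H27ClO2.
DoU = (2C + 2 + N − H − X) / 2 = (2·17 + 2 + 0 − 27 − 1) / 2 = 4.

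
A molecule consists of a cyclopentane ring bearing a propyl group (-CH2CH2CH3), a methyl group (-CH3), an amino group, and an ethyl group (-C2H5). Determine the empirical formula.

C11H23N

Atom tally by fragment:
  cyclopentane ring core → C:5 H:10
  (− 4 ring H displaced by substituents)
  + CH2CH2CH3 → C:3 H:7
  + CH3 → C:1 H:3
  + NH2 → N:1 H:2
  + C2H5 → C:2 H:5
Element totals:
  C: 11
  H: 23
  N: 1
Molecular formula: C11H23N.
gcd of subscripts (11, 23, 1) = 1, so the empirical formula equals the molecular formula.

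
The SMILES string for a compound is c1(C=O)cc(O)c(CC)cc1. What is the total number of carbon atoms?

Atom tally by fragment:
  benzene ring core → C:6 H:6
  (− 3 ring H displaced by substituents)
  + CHO → C:1 H:1 O:1
  + OH → O:1 H:1
  + C2H5 → C:2 H:5
Element totals:
  C: 9
  H: 10
  O: 2

9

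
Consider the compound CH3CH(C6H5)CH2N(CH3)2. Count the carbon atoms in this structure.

Atom tally by fragment:
  CH3 → C:1 H:3
  CH(C6H5) → C:7 H:6
  CH2N(CH3)2 → C:3 H:8 N:1
Element totals:
  C: 11
  H: 17
  N: 1

11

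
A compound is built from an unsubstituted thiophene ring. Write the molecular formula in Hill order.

C4H4S

Atom tally by fragment:
  thiophene ring core → C:4 H:4 S:1
Element totals:
  C: 4
  H: 4
  S: 1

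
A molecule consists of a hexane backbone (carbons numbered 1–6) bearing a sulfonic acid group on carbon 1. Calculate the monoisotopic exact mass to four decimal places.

Atom tally by fragment:
  HO3SCH2 → C:1 H:3 S:1 O:3
  CH2 → C:1 H:2
  CH2 → C:1 H:2
  CH2 → C:1 H:2
  CH2 → C:1 H:2
  CH3 → C:1 H:3
Element totals:
  C: 6
  H: 14
  O: 3
  S: 1
Molecular formula: C6H14O3S.
  M = 6(12.0) + 14(1.007825) + 3(15.994915) + 31.972071
    = 72.000000 + 14.109550 + 47.984745 + 31.972071 = 166.066366

166.0664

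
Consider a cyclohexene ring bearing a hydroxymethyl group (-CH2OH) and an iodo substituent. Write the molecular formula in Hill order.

C7H11IO

Atom tally by fragment:
  cyclohexene ring core → C:6 H:10
  (− 2 ring H displaced by substituents)
  + CH2OH → C:1 H:3 O:1
  + I → I:1
Element totals:
  C: 7
  H: 11
  I: 1
  O: 1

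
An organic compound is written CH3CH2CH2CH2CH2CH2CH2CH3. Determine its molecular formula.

Atom tally by fragment:
  CH3 → C:1 H:3
  CH2 → C:1 H:2
  CH2 → C:1 H:2
  CH2 → C:1 H:2
  CH2 → C:1 H:2
  CH2 → C:1 H:2
  CH2 → C:1 H:2
  CH3 → C:1 H:3
Element totals:
  C: 8
  H: 18

C8H18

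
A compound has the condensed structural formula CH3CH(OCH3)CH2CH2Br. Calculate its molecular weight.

Atom tally by fragment:
  CH3 → C:1 H:3
  CH(OCH3) → C:2 H:4 O:1
  CH2 → C:1 H:2
  CH2Br → C:1 H:2 Br:1
Element totals:
  C: 5
  H: 11
  Br: 1
  O: 1
Molecular formula: C5H11BrO.
  M = 5(12.011) + 11(1.008) + 79.904 + 15.999
    = 60.055 + 11.088 + 79.904 + 15.999 = 167.046

167.05 g/mol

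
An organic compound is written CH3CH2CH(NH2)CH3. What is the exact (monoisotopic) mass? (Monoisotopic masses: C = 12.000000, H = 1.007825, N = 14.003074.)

73.0891

Atom tally by fragment:
  CH3 → C:1 H:3
  CH2 → C:1 H:2
  CH(NH2) → C:1 H:3 N:1
  CH3 → C:1 H:3
Element totals:
  C: 4
  H: 11
  N: 1
Molecular formula: C4H11N.
  M = 4(12.0) + 11(1.007825) + 14.003074
    = 48.000000 + 11.086075 + 14.003074 = 73.089149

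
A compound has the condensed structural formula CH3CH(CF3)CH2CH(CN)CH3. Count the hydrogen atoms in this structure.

Atom tally by fragment:
  CH3 → C:1 H:3
  CH(CF3) → C:2 H:1 F:3
  CH2 → C:1 H:2
  CH(CN) → C:2 H:1 N:1
  CH3 → C:1 H:3
Element totals:
  C: 7
  H: 10
  F: 3
  N: 1

10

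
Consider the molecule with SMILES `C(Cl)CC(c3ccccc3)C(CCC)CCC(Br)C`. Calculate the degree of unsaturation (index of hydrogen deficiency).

4

Atom tally by fragment:
  ClCH2 → C:1 H:2 Cl:1
  CH2 → C:1 H:2
  CH(C6H5) → C:7 H:6
  CH(CH2CH2CH3) → C:4 H:8
  CH2 → C:1 H:2
  CH2 → C:1 H:2
  CH(Br) → C:1 H:1 Br:1
  CH3 → C:1 H:3
Element totals:
  C: 17
  H: 26
  Br: 1
  Cl: 1
Molecular formula: C17H26BrCl.
DoU = (2C + 2 + N − H − X) / 2 = (2·17 + 2 + 0 − 26 − 2) / 2 = 4.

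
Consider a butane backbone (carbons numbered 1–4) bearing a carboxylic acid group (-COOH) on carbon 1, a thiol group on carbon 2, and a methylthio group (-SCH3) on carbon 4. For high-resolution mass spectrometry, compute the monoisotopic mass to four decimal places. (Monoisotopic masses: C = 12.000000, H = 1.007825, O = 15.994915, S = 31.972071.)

180.0279

Atom tally by fragment:
  HOOCCH2 → C:2 H:3 O:2
  CH(SH) → C:1 H:2 S:1
  CH2 → C:1 H:2
  CH2SCH3 → C:2 H:5 S:1
Element totals:
  C: 6
  H: 12
  O: 2
  S: 2
Molecular formula: C6H12O2S2.
  M = 6(12.0) + 12(1.007825) + 2(15.994915) + 2(31.972071)
    = 72.000000 + 12.093900 + 31.989830 + 63.944142 = 180.027872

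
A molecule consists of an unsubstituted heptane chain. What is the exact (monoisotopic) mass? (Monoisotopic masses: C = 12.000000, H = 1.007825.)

100.1252

Atom tally by fragment:
  CH3 → C:1 H:3
  CH2 → C:1 H:2
  CH2 → C:1 H:2
  CH2 → C:1 H:2
  CH2 → C:1 H:2
  CH2 → C:1 H:2
  CH3 → C:1 H:3
Element totals:
  C: 7
  H: 16
Molecular formula: C7H16.
  M = 7(12.0) + 16(1.007825)
    = 84.000000 + 16.125200 = 100.125200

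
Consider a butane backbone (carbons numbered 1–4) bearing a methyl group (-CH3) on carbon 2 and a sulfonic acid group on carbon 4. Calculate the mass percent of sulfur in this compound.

Atom tally by fragment:
  CH3 → C:1 H:3
  CH(CH3) → C:2 H:4
  CH2 → C:1 H:2
  CH2SO3H → C:1 H:3 S:1 O:3
Element totals:
  C: 5
  H: 12
  O: 3
  S: 1
Molecular formula: C5H12O3S.
Molar mass = 152.208 g/mol.
Mass from S: 1 × 32.06 = 32.060 g/mol.
%S = 32.060 / 152.208 × 100 = 21.06%.

21.06%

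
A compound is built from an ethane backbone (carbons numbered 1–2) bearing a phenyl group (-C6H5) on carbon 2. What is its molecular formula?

C8H10

Atom tally by fragment:
  CH3 → C:1 H:3
  CH2C6H5 → C:7 H:7
Element totals:
  C: 8
  H: 10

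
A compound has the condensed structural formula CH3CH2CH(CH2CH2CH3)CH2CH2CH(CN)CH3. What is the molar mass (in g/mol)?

Atom tally by fragment:
  CH3 → C:1 H:3
  CH2 → C:1 H:2
  CH(CH2CH2CH3) → C:4 H:8
  CH2 → C:1 H:2
  CH2 → C:1 H:2
  CH(CN) → C:2 H:1 N:1
  CH3 → C:1 H:3
Element totals:
  C: 11
  H: 21
  N: 1
Molecular formula: C11H21N.
  M = 11(12.011) + 21(1.008) + 14.007
    = 132.121 + 21.168 + 14.007 = 167.296

167.30 g/mol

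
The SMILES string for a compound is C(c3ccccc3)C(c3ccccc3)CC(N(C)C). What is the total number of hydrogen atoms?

23

Atom tally by fragment:
  C6H5CH2 → C:7 H:7
  CH(C6H5) → C:7 H:6
  CH2 → C:1 H:2
  CH2N(CH3)2 → C:3 H:8 N:1
Element totals:
  C: 18
  H: 23
  N: 1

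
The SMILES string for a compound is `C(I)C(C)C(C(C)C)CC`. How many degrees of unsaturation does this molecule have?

Atom tally by fragment:
  ICH2 → C:1 H:2 I:1
  CH(CH3) → C:2 H:4
  CH(CH(CH3)2) → C:4 H:8
  CH2 → C:1 H:2
  CH3 → C:1 H:3
Element totals:
  C: 9
  H: 19
  I: 1
Molecular formula: C9H19I.
DoU = (2C + 2 + N − H − X) / 2 = (2·9 + 2 + 0 − 19 − 1) / 2 = 0.

0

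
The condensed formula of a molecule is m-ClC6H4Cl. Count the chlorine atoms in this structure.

2

Element totals:
  C: 6
  H: 4
  Cl: 2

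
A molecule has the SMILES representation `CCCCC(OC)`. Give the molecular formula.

Atom tally by fragment:
  CH3 → C:1 H:3
  CH2 → C:1 H:2
  CH2 → C:1 H:2
  CH2 → C:1 H:2
  CH2OCH3 → C:2 H:5 O:1
Element totals:
  C: 6
  H: 14
  O: 1

C6H14O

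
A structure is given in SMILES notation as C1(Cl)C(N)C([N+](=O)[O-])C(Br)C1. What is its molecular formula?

Atom tally by fragment:
  cyclopentane ring core → C:5 H:10
  (− 4 ring H displaced by substituents)
  + Cl → Cl:1
  + NH2 → N:1 H:2
  + NO2 → N:1 O:2
  + Br → Br:1
Element totals:
  C: 5
  H: 8
  Br: 1
  Cl: 1
  N: 2
  O: 2

C5H8BrClN2O2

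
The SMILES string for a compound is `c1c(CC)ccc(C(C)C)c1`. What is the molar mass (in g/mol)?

148.25 g/mol

Atom tally by fragment:
  benzene ring core → C:6 H:6
  (− 2 ring H displaced by substituents)
  + C2H5 → C:2 H:5
  + CH(CH3)2 → C:3 H:7
Element totals:
  C: 11
  H: 16
Molecular formula: C11H16.
  M = 11(12.011) + 16(1.008)
    = 132.121 + 16.128 = 148.249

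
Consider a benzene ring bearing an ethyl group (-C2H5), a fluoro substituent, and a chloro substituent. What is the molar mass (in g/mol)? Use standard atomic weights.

158.60 g/mol

Atom tally by fragment:
  benzene ring core → C:6 H:6
  (− 3 ring H displaced by substituents)
  + C2H5 → C:2 H:5
  + F → F:1
  + Cl → Cl:1
Element totals:
  C: 8
  H: 8
  Cl: 1
  F: 1
Molecular formula: C8H8ClF.
  M = 8(12.011) + 8(1.008) + 35.45 + 18.998
    = 96.088 + 8.064 + 35.450 + 18.998 = 158.600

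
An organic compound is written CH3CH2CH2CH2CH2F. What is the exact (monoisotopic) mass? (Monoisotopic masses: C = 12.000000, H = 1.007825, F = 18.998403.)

90.0845

Atom tally by fragment:
  CH3 → C:1 H:3
  CH2 → C:1 H:2
  CH2 → C:1 H:2
  CH2 → C:1 H:2
  CH2F → C:1 H:2 F:1
Element totals:
  C: 5
  H: 11
  F: 1
Molecular formula: C5H11F.
  M = 5(12.0) + 11(1.007825) + 18.998403
    = 60.000000 + 11.086075 + 18.998403 = 90.084478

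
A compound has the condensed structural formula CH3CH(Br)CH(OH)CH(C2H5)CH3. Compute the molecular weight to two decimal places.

Atom tally by fragment:
  CH3 → C:1 H:3
  CH(Br) → C:1 H:1 Br:1
  CH(OH) → C:1 H:2 O:1
  CH(C2H5) → C:3 H:6
  CH3 → C:1 H:3
Element totals:
  C: 7
  H: 15
  Br: 1
  O: 1
Molecular formula: C7H15BrO.
  M = 7(12.011) + 15(1.008) + 79.904 + 15.999
    = 84.077 + 15.120 + 79.904 + 15.999 = 195.100

195.10 g/mol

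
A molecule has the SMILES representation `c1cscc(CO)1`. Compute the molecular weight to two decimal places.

114.16 g/mol

Atom tally by fragment:
  thiophene ring core → C:4 H:4 S:1
  (− 1 ring H displaced by substituents)
  + CH2OH → C:1 H:3 O:1
Element totals:
  C: 5
  H: 6
  O: 1
  S: 1
Molecular formula: C5H6OS.
  M = 5(12.011) + 6(1.008) + 15.999 + 32.06
    = 60.055 + 6.048 + 15.999 + 32.060 = 114.162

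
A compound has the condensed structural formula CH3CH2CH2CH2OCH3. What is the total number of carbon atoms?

5

Atom tally by fragment:
  CH3 → C:1 H:3
  CH2 → C:1 H:2
  CH2 → C:1 H:2
  CH2OCH3 → C:2 H:5 O:1
Element totals:
  C: 5
  H: 12
  O: 1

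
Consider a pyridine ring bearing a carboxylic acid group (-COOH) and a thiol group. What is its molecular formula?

C6H5NO2S

Atom tally by fragment:
  pyridine ring core → C:5 H:5 N:1
  (− 2 ring H displaced by substituents)
  + COOH → C:1 H:1 O:2
  + SH → S:1 H:1
Element totals:
  C: 6
  H: 5
  N: 1
  O: 2
  S: 1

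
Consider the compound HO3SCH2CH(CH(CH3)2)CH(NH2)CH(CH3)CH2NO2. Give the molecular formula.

Atom tally by fragment:
  HO3SCH2 → C:1 H:3 S:1 O:3
  CH(CH(CH3)2) → C:4 H:8
  CH(NH2) → C:1 H:3 N:1
  CH(CH3) → C:2 H:4
  CH2NO2 → C:1 H:2 N:1 O:2
Element totals:
  C: 9
  H: 20
  N: 2
  O: 5
  S: 1

C9H20N2O5S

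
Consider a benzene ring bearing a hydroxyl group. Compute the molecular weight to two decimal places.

94.11 g/mol

Atom tally by fragment:
  benzene ring core → C:6 H:6
  (− 1 ring H displaced by substituents)
  + OH → O:1 H:1
Element totals:
  C: 6
  H: 6
  O: 1
Molecular formula: C6H6O.
  M = 6(12.011) + 6(1.008) + 15.999
    = 72.066 + 6.048 + 15.999 = 94.113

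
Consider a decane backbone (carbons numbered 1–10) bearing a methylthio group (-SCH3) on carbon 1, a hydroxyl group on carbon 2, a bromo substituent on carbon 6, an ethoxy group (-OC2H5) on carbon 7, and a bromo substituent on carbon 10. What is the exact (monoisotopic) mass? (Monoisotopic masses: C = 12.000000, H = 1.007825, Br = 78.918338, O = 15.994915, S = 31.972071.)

Atom tally by fragment:
  CH3SCH2 → C:2 H:5 S:1
  CH(OH) → C:1 H:2 O:1
  CH2 → C:1 H:2
  CH2 → C:1 H:2
  CH2 → C:1 H:2
  CH(Br) → C:1 H:1 Br:1
  CH(OC2H5) → C:3 H:6 O:1
  CH2 → C:1 H:2
  CH2 → C:1 H:2
  CH2Br → C:1 H:2 Br:1
Element totals:
  C: 13
  H: 26
  Br: 2
  O: 2
  S: 1
Molecular formula: C13H26Br2O2S.
  M = 13(12.0) + 26(1.007825) + 2(78.918338) + 2(15.994915) + 31.972071
    = 156.000000 + 26.203450 + 157.836676 + 31.989830 + 31.972071 = 404.002027

404.0020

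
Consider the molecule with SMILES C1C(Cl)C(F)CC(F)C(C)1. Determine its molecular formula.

C7H11ClF2

Atom tally by fragment:
  cyclohexane ring core → C:6 H:12
  (− 4 ring H displaced by substituents)
  + Cl → Cl:1
  + F → F:1
  + F → F:1
  + CH3 → C:1 H:3
Element totals:
  C: 7
  H: 11
  Cl: 1
  F: 2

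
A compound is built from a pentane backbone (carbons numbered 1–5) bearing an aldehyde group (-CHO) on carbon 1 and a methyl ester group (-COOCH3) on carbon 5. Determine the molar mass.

158.20 g/mol

Atom tally by fragment:
  OHCCH2 → C:2 H:3 O:1
  CH2 → C:1 H:2
  CH2 → C:1 H:2
  CH2 → C:1 H:2
  CH2COOCH3 → C:3 H:5 O:2
Element totals:
  C: 8
  H: 14
  O: 3
Molecular formula: C8H14O3.
  M = 8(12.011) + 14(1.008) + 3(15.999)
    = 96.088 + 14.112 + 47.997 = 158.197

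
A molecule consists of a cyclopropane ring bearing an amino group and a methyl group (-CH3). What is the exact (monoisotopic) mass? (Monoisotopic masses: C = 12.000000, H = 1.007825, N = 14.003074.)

71.0735

Atom tally by fragment:
  cyclopropane ring core → C:3 H:6
  (− 2 ring H displaced by substituents)
  + NH2 → N:1 H:2
  + CH3 → C:1 H:3
Element totals:
  C: 4
  H: 9
  N: 1
Molecular formula: C4H9N.
  M = 4(12.0) + 9(1.007825) + 14.003074
    = 48.000000 + 9.070425 + 14.003074 = 71.073499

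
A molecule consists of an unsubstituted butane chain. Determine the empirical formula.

C2H5

Atom tally by fragment:
  CH3 → C:1 H:3
  CH2 → C:1 H:2
  CH2 → C:1 H:2
  CH3 → C:1 H:3
Element totals:
  C: 4
  H: 10
Molecular formula: C4H10.
gcd of subscripts = 2; dividing each by 2:
  C: 4/2 = 2
  H: 10/2 = 5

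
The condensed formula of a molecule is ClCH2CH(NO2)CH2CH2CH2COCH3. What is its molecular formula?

C7H12ClNO3

Element totals:
  C: 7
  H: 12
  Cl: 1
  N: 1
  O: 3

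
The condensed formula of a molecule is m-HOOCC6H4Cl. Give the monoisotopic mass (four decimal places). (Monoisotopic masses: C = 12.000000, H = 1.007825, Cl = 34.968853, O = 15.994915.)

Atom tally by fragment:
  benzene ring core → C:6 H:6
  (− 2 ring H displaced by substituents)
  + COOH → C:1 H:1 O:2
  + Cl → Cl:1
Element totals:
  C: 7
  H: 5
  Cl: 1
  O: 2
Molecular formula: C7H5ClO2.
  M = 7(12.0) + 5(1.007825) + 34.968853 + 2(15.994915)
    = 84.000000 + 5.039125 + 34.968853 + 31.989830 = 155.997808

155.9978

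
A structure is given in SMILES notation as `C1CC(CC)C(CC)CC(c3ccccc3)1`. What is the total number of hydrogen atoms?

Atom tally by fragment:
  cyclohexane ring core → C:6 H:12
  (− 3 ring H displaced by substituents)
  + C2H5 → C:2 H:5
  + C2H5 → C:2 H:5
  + C6H5 → C:6 H:5
Element totals:
  C: 16
  H: 24

24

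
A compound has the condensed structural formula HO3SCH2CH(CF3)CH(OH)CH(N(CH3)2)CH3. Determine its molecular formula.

Element totals:
  C: 8
  H: 16
  F: 3
  N: 1
  O: 4
  S: 1

C8H16F3NO4S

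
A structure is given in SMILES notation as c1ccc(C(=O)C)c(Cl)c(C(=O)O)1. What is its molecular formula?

Atom tally by fragment:
  benzene ring core → C:6 H:6
  (− 3 ring H displaced by substituents)
  + COCH3 → C:2 H:3 O:1
  + Cl → Cl:1
  + COOH → C:1 H:1 O:2
Element totals:
  C: 9
  H: 7
  Cl: 1
  O: 3

C9H7ClO3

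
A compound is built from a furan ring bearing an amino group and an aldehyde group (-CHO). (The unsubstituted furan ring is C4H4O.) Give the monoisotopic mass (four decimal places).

111.0320

Atom tally by fragment:
  furan ring core → C:4 H:4 O:1
  (− 2 ring H displaced by substituents)
  + NH2 → N:1 H:2
  + CHO → C:1 H:1 O:1
Element totals:
  C: 5
  H: 5
  N: 1
  O: 2
Molecular formula: C5H5NO2.
  M = 5(12.0) + 5(1.007825) + 14.003074 + 2(15.994915)
    = 60.000000 + 5.039125 + 14.003074 + 31.989830 = 111.032029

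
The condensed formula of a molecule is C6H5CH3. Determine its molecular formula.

Atom tally by fragment:
  benzene ring core → C:6 H:6
  (− 1 ring H displaced by substituents)
  + CH3 → C:1 H:3
Element totals:
  C: 7
  H: 8

C7H8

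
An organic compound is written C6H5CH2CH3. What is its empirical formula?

Atom tally by fragment:
  C6H5CH2 → C:7 H:7
  CH3 → C:1 H:3
Element totals:
  C: 8
  H: 10
Molecular formula: C8H10.
gcd of subscripts = 2; dividing each by 2:
  C: 8/2 = 4
  H: 10/2 = 5

C4H5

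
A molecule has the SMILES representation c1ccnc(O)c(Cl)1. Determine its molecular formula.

Atom tally by fragment:
  pyridine ring core → C:5 H:5 N:1
  (− 2 ring H displaced by substituents)
  + OH → O:1 H:1
  + Cl → Cl:1
Element totals:
  C: 5
  H: 4
  Cl: 1
  N: 1
  O: 1

C5H4ClNO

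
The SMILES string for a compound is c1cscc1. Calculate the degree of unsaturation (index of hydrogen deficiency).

Atom tally by fragment:
  thiophene ring core → C:4 H:4 S:1
Element totals:
  C: 4
  H: 4
  S: 1
Molecular formula: C4H4S.
DoU = (2C + 2 + N − H − X) / 2 = (2·4 + 2 + 0 − 4 − 0) / 2 = 3.

3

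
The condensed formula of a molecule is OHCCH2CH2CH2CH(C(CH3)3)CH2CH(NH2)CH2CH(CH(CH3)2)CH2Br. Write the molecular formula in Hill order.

Atom tally by fragment:
  OHCCH2 → C:2 H:3 O:1
  CH2 → C:1 H:2
  CH2 → C:1 H:2
  CH(C(CH3)3) → C:5 H:10
  CH2 → C:1 H:2
  CH(NH2) → C:1 H:3 N:1
  CH2 → C:1 H:2
  CH(CH(CH3)2) → C:4 H:8
  CH2Br → C:1 H:2 Br:1
Element totals:
  C: 17
  H: 34
  Br: 1
  N: 1
  O: 1

C17H34BrNO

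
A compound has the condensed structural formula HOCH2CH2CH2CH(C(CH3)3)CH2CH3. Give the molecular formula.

Atom tally by fragment:
  HOCH2CH2 → C:2 H:5 O:1
  CH2 → C:1 H:2
  CH(C(CH3)3) → C:5 H:10
  CH2 → C:1 H:2
  CH3 → C:1 H:3
Element totals:
  C: 10
  H: 22
  O: 1

C10H22O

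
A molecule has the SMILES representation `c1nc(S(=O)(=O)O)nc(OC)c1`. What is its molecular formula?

C5H6N2O4S

Atom tally by fragment:
  pyrimidine ring core → C:4 H:4 N:2
  (− 2 ring H displaced by substituents)
  + SO3H → S:1 O:3 H:1
  + OCH3 → C:1 H:3 O:1
Element totals:
  C: 5
  H: 6
  N: 2
  O: 4
  S: 1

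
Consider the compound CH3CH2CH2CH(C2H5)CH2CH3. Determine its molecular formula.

Atom tally by fragment:
  CH3 → C:1 H:3
  CH2 → C:1 H:2
  CH2 → C:1 H:2
  CH(C2H5) → C:3 H:6
  CH2 → C:1 H:2
  CH3 → C:1 H:3
Element totals:
  C: 8
  H: 18

C8H18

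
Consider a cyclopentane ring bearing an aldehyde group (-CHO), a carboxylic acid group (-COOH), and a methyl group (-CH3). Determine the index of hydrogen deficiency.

Atom tally by fragment:
  cyclopentane ring core → C:5 H:10
  (− 3 ring H displaced by substituents)
  + CHO → C:1 H:1 O:1
  + COOH → C:1 H:1 O:2
  + CH3 → C:1 H:3
Element totals:
  C: 8
  H: 12
  O: 3
Molecular formula: C8H12O3.
DoU = (2C + 2 + N − H − X) / 2 = (2·8 + 2 + 0 − 12 − 0) / 2 = 3.

3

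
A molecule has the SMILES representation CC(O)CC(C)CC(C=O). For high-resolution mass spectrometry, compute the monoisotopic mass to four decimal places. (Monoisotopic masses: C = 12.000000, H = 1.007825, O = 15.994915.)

Atom tally by fragment:
  CH3 → C:1 H:3
  CH(OH) → C:1 H:2 O:1
  CH2 → C:1 H:2
  CH(CH3) → C:2 H:4
  CH2 → C:1 H:2
  CH2CHO → C:2 H:3 O:1
Element totals:
  C: 8
  H: 16
  O: 2
Molecular formula: C8H16O2.
  M = 8(12.0) + 16(1.007825) + 2(15.994915)
    = 96.000000 + 16.125200 + 31.989830 = 144.115030

144.1150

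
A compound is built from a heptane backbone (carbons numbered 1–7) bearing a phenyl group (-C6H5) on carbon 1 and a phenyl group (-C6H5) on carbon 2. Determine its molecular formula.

Atom tally by fragment:
  C6H5CH2 → C:7 H:7
  CH(C6H5) → C:7 H:6
  CH2 → C:1 H:2
  CH2 → C:1 H:2
  CH2 → C:1 H:2
  CH2 → C:1 H:2
  CH3 → C:1 H:3
Element totals:
  C: 19
  H: 24

C19H24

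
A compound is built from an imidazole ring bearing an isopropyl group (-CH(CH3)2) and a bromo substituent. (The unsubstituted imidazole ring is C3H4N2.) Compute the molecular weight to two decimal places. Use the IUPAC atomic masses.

Atom tally by fragment:
  imidazole ring core → C:3 H:4 N:2
  (− 2 ring H displaced by substituents)
  + CH(CH3)2 → C:3 H:7
  + Br → Br:1
Element totals:
  C: 6
  H: 9
  Br: 1
  N: 2
Molecular formula: C6H9BrN2.
  M = 6(12.011) + 9(1.008) + 79.904 + 2(14.007)
    = 72.066 + 9.072 + 79.904 + 28.014 = 189.056

189.06 g/mol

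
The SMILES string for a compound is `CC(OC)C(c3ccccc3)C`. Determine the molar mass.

164.25 g/mol

Atom tally by fragment:
  CH3 → C:1 H:3
  CH(OCH3) → C:2 H:4 O:1
  CH(C6H5) → C:7 H:6
  CH3 → C:1 H:3
Element totals:
  C: 11
  H: 16
  O: 1
Molecular formula: C11H16O.
  M = 11(12.011) + 16(1.008) + 15.999
    = 132.121 + 16.128 + 15.999 = 164.248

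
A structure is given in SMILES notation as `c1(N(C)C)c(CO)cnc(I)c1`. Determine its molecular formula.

Atom tally by fragment:
  pyridine ring core → C:5 H:5 N:1
  (− 3 ring H displaced by substituents)
  + N(CH3)2 → N:1 C:2 H:6
  + CH2OH → C:1 H:3 O:1
  + I → I:1
Element totals:
  C: 8
  H: 11
  I: 1
  N: 2
  O: 1

C8H11IN2O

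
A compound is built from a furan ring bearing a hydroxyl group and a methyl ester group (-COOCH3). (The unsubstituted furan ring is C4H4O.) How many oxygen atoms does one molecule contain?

4

Atom tally by fragment:
  furan ring core → C:4 H:4 O:1
  (− 2 ring H displaced by substituents)
  + OH → O:1 H:1
  + COOCH3 → C:2 H:3 O:2
Element totals:
  C: 6
  H: 6
  O: 4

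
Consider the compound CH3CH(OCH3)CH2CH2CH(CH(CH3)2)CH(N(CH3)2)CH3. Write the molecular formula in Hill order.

Element totals:
  C: 13
  H: 29
  N: 1
  O: 1

C13H29NO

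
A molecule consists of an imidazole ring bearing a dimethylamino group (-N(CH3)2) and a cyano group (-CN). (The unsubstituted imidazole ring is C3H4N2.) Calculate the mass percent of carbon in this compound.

52.93%

Atom tally by fragment:
  imidazole ring core → C:3 H:4 N:2
  (− 2 ring H displaced by substituents)
  + N(CH3)2 → N:1 C:2 H:6
  + CN → C:1 N:1
Element totals:
  C: 6
  H: 8
  N: 4
Molecular formula: C6H8N4.
Molar mass = 136.158 g/mol.
Mass from C: 6 × 12.011 = 72.066 g/mol.
%C = 72.066 / 136.158 × 100 = 52.93%.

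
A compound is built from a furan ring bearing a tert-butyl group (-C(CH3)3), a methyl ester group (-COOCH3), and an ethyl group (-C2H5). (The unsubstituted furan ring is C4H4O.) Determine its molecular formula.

C12H18O3

Atom tally by fragment:
  furan ring core → C:4 H:4 O:1
  (− 3 ring H displaced by substituents)
  + C(CH3)3 → C:4 H:9
  + COOCH3 → C:2 H:3 O:2
  + C2H5 → C:2 H:5
Element totals:
  C: 12
  H: 18
  O: 3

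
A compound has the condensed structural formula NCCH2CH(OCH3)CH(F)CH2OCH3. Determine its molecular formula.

C7H12FNO2

Atom tally by fragment:
  NCCH2 → C:2 H:2 N:1
  CH(OCH3) → C:2 H:4 O:1
  CH(F) → C:1 H:1 F:1
  CH2OCH3 → C:2 H:5 O:1
Element totals:
  C: 7
  H: 12
  F: 1
  N: 1
  O: 2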